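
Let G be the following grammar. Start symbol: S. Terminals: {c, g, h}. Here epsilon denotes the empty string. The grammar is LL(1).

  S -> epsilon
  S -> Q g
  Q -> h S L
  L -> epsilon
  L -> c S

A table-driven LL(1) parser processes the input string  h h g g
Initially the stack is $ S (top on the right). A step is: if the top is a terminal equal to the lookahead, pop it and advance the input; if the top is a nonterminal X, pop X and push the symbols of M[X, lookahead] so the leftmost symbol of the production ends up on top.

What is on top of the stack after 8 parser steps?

     Stack          Input      Action
  1  $ S            h h g g $  expand S -> Q g
  2  $ g Q          h h g g $  expand Q -> h S L
  3  $ g L S h      h h g g $  match h
  4  $ g L S        h g g $    expand S -> Q g
  5  $ g L g Q      h g g $    expand Q -> h S L
  6  $ g L g L S h  h g g $    match h
  7  $ g L g L S    g g $      expand S -> epsilon
  8  $ g L g L      g g $      expand L -> epsilon
Stack after step 8: $ g L g (top = g).

g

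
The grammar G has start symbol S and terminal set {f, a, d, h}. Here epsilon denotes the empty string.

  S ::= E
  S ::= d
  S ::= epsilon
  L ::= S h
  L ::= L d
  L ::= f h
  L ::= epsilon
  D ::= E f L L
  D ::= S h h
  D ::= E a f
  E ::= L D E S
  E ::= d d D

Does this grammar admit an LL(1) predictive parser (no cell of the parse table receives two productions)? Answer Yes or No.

No

FIRST(S) = {epsilon, d, f, h}
FIRST(L) = {epsilon, d, f, h}
FIRST(D) = {d, f, h}
FIRST(E) = {d, f, h}
FOLLOW(S) = {$, a, d, f, h}
FOLLOW(L) = {$, a, d, f, h}
FOLLOW(D) = {$, a, d, f, h}
FOLLOW(E) = {$, a, d, f, h}
Cell M[D, d] receives both D ::= E f L L and D ::= S h h and D ::= E a f — the grammar is not LL(1).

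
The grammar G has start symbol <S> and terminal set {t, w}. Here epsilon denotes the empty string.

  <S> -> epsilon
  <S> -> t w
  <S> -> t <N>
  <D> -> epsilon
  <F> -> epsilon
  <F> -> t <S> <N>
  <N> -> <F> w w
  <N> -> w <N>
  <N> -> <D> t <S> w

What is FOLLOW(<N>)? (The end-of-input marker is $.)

FIRST(<S>): from <S>->epsilon we get {epsilon}; from <S>->t w we get {t}; from <S>->t <N> we get {t}. So FIRST(<S>) = {epsilon, t}.
FIRST(<D>): from <D>->epsilon we get {epsilon}. So FIRST(<D>) = {epsilon}.
FIRST(<F>): from <F>->epsilon we get {epsilon}; from <F>->t <S> <N> we get {t}. So FIRST(<F>) = {epsilon, t}.
FIRST(<N>): from <N>-><F> w w we get {t, w}; from <N>->w <N> we get {w}; from <N>-><D> t <S> w we get {t}. So FIRST(<N>) = {t, w}.
FOLLOW(<S>) includes $ since <S> is the start symbol.
FOLLOW(<S>): in <F>->t <S> <N>, <S> is followed by <N> with FIRST {t, w}; in <N>-><D> t <S> w, <S> is followed by w with FIRST {w}. Thus FOLLOW(<S>) = {$, t, w}.
FOLLOW(<D>): in <N>-><D> t <S> w, <D> is followed by t <S> w with FIRST {t}. Thus FOLLOW(<D>) = {t}.
FOLLOW(<F>): in <N>-><F> w w, <F> is followed by w w with FIRST {w}. Thus FOLLOW(<F>) = {w}.
FOLLOW(<N>): in <S>->t <N>, the suffix after <N> is empty, so FOLLOW(<N>) ⊇ FOLLOW(<S>) = {$, t, w}; in <F>->t <S> <N>, the suffix after <N> is empty, so FOLLOW(<N>) ⊇ FOLLOW(<F>) = {w}; in <N>->w <N>, the suffix after <N> is empty (adds nothing new). Thus FOLLOW(<N>) = {$, t, w}.

{$, t, w}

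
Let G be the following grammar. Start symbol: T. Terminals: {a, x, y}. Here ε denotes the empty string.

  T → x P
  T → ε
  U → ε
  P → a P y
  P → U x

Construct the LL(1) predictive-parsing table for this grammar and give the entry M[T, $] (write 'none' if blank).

FIRST(T): from T→x P we get {x}; from T→ε we get {ε}. So FIRST(T) = {ε, x}.
FIRST(U): from U→ε we get {ε}. So FIRST(U) = {ε}.
FIRST(P): from P→a P y we get {a}; from P→U x we get {x}. So FIRST(P) = {a, x}.
FOLLOW(T) includes $ since T is the start symbol.
FOLLOW(T): T appears on no right-hand side. Thus FOLLOW(T) = {$}.
For T → x P: FIRST(x P) = {x}, so it goes in M[T, t] for t ∈ {x}.
For T → ε: FIRST(ε) = {ε}, so it goes in M[T, t] for t ∈ {}; since ε ∈ FIRST, also for every t ∈ FOLLOW(T) = {$}.

T → ε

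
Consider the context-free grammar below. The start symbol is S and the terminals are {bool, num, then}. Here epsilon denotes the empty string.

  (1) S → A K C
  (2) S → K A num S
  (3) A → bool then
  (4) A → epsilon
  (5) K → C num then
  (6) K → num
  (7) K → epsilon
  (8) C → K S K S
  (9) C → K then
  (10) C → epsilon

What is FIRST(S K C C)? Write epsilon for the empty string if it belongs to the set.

{epsilon, bool, num, then}

FIRST(A): from A→bool then we get {bool}; from A→epsilon we get {epsilon}. So FIRST(A) = {epsilon, bool}.
FIRST(S): from S→A K C we get {epsilon, bool, num, then}; from S→K A num S we get {bool, num, then}. So FIRST(S) = {epsilon, bool, num, then}.
FIRST(K): from K→C num then we get {bool, num, then}; from K→num we get {num}; from K→epsilon we get {epsilon}. So FIRST(K) = {epsilon, bool, num, then}.
FIRST(C): from C→K S K S we get {epsilon, bool, num, then}; from C→K then we get {bool, num, then}; from C→epsilon we get {epsilon}. So FIRST(C) = {epsilon, bool, num, then}.
FIRST(S K C C): take FIRST of each symbol in turn, carrying on past any symbol whose FIRST contains epsilon; result {epsilon, bool, num, then}.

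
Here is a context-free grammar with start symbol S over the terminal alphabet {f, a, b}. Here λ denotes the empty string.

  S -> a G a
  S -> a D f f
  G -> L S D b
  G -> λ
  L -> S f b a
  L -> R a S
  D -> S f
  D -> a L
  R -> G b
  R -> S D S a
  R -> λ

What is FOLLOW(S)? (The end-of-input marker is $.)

{$, a, b, f}

FIRST(S): from S->a G a we get {a}; from S->a D f f we get {a}. So FIRST(S) = {a}.
FIRST(D): from D->S f we get {a}; from D->a L we get {a}. So FIRST(D) = {a}.
FIRST(G): from G->L S D b we get {a, b}; from G->λ we get {λ}. So FIRST(G) = {λ, a, b}.
FIRST(R): from R->G b we get {a, b}; from R->S D S a we get {a}; from R->λ we get {λ}. So FIRST(R) = {λ, a, b}.
FIRST(L): from L->S f b a we get {a}; from L->R a S we get {a, b}. So FIRST(L) = {a, b}.
FOLLOW(S) includes $ since S is the start symbol.
FOLLOW(G): in S->a G a, G is followed by a with FIRST {a}; in R->G b, G is followed by b with FIRST {b}. Thus FOLLOW(G) = {a, b}.
FOLLOW(D): in S->a D f f, D is followed by f f with FIRST {f}; in G->L S D b, D is followed by b with FIRST {b}; in R->S D S a, D is followed by S a with FIRST {a}. Thus FOLLOW(D) = {a, b, f}.
FOLLOW(L): in G->L S D b, L is followed by S D b with FIRST {a}; in D->a L, the suffix after L is empty, so FOLLOW(L) ⊇ FOLLOW(D) = {a, b, f}. Thus FOLLOW(L) = {a, b, f}.
FOLLOW(S): in G->L S D b, S is followed by D b with FIRST {a}; in L->S f b a, S is followed by f b a with FIRST {f}; in L->R a S, the suffix after S is empty, so FOLLOW(S) ⊇ FOLLOW(L) = {a, b, f}; in D->S f, S is followed by f with FIRST {f}; in R->S D S a (occurrence 1), S is followed by D S a with FIRST {a}; in R->S D S a (occurrence 2), S is followed by a with FIRST {a}. Thus FOLLOW(S) = {$, a, b, f}.
FOLLOW(R): in L->R a S, R is followed by a S with FIRST {a}. Thus FOLLOW(R) = {a}.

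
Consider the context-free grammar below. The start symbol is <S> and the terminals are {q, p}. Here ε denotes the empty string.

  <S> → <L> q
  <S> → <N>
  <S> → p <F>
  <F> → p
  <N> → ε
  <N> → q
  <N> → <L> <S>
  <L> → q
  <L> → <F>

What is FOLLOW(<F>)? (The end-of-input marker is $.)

FIRST(<F>) = {p}
FIRST(<L>) = {p, q}  (via <F>)
FIRST(<N>) = {ε, p, q}  (via <L> <S>)
FIRST(<S>) = {ε, p, q}  (via <L> q, <N>)
FOLLOW(<S>) includes $ since <S> is the start symbol.
FOLLOW(<S>): in <N>→<L> <S>, the suffix after <S> is empty, so FOLLOW(<S>) ⊇ FOLLOW(<N>) = {$}. Thus FOLLOW(<S>) = {$}.
FOLLOW(<N>): in <S>→<N>, the suffix after <N> is empty, so FOLLOW(<N>) ⊇ FOLLOW(<S>) = {$}. Thus FOLLOW(<N>) = {$}.
FOLLOW(<L>): in <S>→<L> q, <L> is followed by q with FIRST {q}; in <N>→<L> <S>, <L> is followed by <S> with FIRST {ε, p, q}; in <N>→<L> <S>, the suffix after <L> is nullable, so FOLLOW(<L>) ⊇ FOLLOW(<N>) = {$}. Thus FOLLOW(<L>) = {$, p, q}.
FOLLOW(<F>): in <S>→p <F>, the suffix after <F> is empty, so FOLLOW(<F>) ⊇ FOLLOW(<S>) = {$}; in <L>→<F>, the suffix after <F> is empty, so FOLLOW(<F>) ⊇ FOLLOW(<L>) = {$, p, q}. Thus FOLLOW(<F>) = {$, p, q}.

{$, p, q}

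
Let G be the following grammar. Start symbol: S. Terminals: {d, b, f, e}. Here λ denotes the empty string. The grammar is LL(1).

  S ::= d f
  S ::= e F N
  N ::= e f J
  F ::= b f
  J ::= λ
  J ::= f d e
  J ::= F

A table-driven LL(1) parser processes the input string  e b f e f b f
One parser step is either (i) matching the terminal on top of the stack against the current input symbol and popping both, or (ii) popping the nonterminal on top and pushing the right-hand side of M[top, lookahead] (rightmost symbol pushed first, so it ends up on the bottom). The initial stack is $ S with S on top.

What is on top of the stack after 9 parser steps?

F

step 1: stack=$ S  input=e b f e f b f $  — expand S ::= e F N
step 2: stack=$ N F e  input=e b f e f b f $  — match e
step 3: stack=$ N F  input=b f e f b f $  — expand F ::= b f
step 4: stack=$ N f b  input=b f e f b f $  — match b
step 5: stack=$ N f  input=f e f b f $  — match f
step 6: stack=$ N  input=e f b f $  — expand N ::= e f J
step 7: stack=$ J f e  input=e f b f $  — match e
step 8: stack=$ J f  input=f b f $  — match f
step 9: stack=$ J  input=b f $  — expand J ::= F
Stack after step 9: $ F (top = F).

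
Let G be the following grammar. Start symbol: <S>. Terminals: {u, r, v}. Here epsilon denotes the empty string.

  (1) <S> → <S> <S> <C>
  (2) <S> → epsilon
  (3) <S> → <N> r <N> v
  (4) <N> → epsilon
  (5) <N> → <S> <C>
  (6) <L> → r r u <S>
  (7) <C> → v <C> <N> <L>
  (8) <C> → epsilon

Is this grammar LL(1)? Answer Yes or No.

FIRST(<S>) = {epsilon, r, v}
FIRST(<N>) = {epsilon, r, v}
FIRST(<L>) = {r}
FIRST(<C>) = {epsilon, v}
FOLLOW(<S>) = {$, r, v}
FOLLOW(<N>) = {r, v}
FOLLOW(<L>) = {$, r, v}
FOLLOW(<C>) = {$, r, v}
Cell M[<C>, v] receives both <C> → v <C> <N> <L> and <C> → epsilon — the grammar is not LL(1).

No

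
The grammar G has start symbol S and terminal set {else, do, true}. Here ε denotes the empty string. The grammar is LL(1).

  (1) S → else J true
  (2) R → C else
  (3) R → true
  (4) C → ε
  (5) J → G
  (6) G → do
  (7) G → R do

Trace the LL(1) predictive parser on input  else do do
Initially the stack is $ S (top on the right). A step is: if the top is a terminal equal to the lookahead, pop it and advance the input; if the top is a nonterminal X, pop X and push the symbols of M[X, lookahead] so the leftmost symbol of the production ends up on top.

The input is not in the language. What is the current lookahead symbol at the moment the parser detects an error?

step 1: stack=$ S  input=else do do $  — expand S → else J true
step 2: stack=$ true J else  input=else do do $  — match else
step 3: stack=$ true J  input=do do $  — expand J → G
step 4: stack=$ true G  input=do do $  — expand G → do
step 5: stack=$ true do  input=do do $  — match do
step 6: stack=$ true  input=do $  — error: top is terminal true but lookahead is do

do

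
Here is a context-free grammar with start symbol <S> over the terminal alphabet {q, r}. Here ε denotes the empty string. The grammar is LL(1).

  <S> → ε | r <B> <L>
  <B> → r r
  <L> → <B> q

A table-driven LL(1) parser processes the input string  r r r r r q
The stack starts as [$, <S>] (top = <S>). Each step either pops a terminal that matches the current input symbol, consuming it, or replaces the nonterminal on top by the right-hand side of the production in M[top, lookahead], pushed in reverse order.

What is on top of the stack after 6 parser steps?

step 1: stack=$ <S>  input=r r r r r q $  — expand <S> → r <B> <L>
step 2: stack=$ <L> <B> r  input=r r r r r q $  — match r
step 3: stack=$ <L> <B>  input=r r r r q $  — expand <B> → r r
step 4: stack=$ <L> r r  input=r r r r q $  — match r
step 5: stack=$ <L> r  input=r r r q $  — match r
step 6: stack=$ <L>  input=r r q $  — expand <L> → <B> q
Stack after step 6: $ q <B> (top = <B>).

<B>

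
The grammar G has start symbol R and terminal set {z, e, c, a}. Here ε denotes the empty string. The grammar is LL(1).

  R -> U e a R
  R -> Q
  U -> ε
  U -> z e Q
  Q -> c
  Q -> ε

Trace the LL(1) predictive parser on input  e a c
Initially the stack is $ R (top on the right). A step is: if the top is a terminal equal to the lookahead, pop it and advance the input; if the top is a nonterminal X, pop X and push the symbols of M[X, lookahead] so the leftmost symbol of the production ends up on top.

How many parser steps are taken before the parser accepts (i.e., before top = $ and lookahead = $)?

step 1: stack=$ R  input=e a c $  — expand R -> U e a R
step 2: stack=$ R a e U  input=e a c $  — expand U -> ε
step 3: stack=$ R a e  input=e a c $  — match e
step 4: stack=$ R a  input=a c $  — match a
step 5: stack=$ R  input=c $  — expand R -> Q
step 6: stack=$ Q  input=c $  — expand Q -> c
step 7: stack=$ c  input=c $  — match c
Accept reached after 7 steps.

7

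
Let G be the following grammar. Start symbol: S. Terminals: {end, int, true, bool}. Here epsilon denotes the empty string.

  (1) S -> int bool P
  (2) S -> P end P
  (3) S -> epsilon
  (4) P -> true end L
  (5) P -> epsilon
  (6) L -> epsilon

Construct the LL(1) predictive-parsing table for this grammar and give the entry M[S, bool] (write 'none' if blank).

FIRST(P) = {epsilon, true}
FIRST(L) = {epsilon}
FIRST(S) = {epsilon, end, int, true}  (via P end P)
FOLLOW(S) includes $ since S is the start symbol.
FOLLOW(S): S appears on no right-hand side. Thus FOLLOW(S) = {$}.
For S -> int bool P: FIRST(int bool P) = {int}, so it goes in M[S, t] for t ∈ {int}.
For S -> P end P: FIRST(P end P) = {end, true}, so it goes in M[S, t] for t ∈ {end, true}.
For S -> epsilon: FIRST(epsilon) = {epsilon}, so it goes in M[S, t] for t ∈ {}; since epsilon ∈ FIRST, also for every t ∈ FOLLOW(S) = {$}.
None of these place a production in M[S, bool].

none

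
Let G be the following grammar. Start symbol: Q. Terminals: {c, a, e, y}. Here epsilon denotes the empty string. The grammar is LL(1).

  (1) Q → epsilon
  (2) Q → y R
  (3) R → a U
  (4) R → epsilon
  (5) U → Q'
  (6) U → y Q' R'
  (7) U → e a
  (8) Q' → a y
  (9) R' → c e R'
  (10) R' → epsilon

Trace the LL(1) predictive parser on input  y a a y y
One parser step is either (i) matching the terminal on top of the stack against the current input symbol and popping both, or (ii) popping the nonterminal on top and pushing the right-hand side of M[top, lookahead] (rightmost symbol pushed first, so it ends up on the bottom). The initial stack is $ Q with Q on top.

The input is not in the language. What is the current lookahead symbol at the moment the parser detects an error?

     Stack  Input        Action
  1  $ Q    y a a y y $  expand Q → y R
  2  $ R y  y a a y y $  match y
  3  $ R    a a y y $    expand R → a U
  4  $ U a  a a y y $    match a
  5  $ U    a y y $      expand U → Q'
  6  $ Q'   a y y $      expand Q' → a y
  7  $ y a  a y y $      match a
  8  $ y    y y $        match y
  9  $      y $          error: stack empty but input remains

y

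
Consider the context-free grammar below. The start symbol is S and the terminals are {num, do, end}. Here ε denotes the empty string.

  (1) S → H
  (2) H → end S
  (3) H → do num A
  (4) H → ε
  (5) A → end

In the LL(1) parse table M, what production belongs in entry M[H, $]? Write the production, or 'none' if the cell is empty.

FIRST(H) = {ε, do, end}
FIRST(A) = {end}
FIRST(S) = {ε, do, end}  (via H)
FOLLOW(S) includes $ since S is the start symbol.
FOLLOW(S): in H→end S, the suffix after S is empty, so FOLLOW(S) ⊇ FOLLOW(H) = {$}. Thus FOLLOW(S) = {$}.
FOLLOW(H): in S→H, the suffix after H is empty, so FOLLOW(H) ⊇ FOLLOW(S) = {$}. Thus FOLLOW(H) = {$}.
For H → end S: FIRST(end S) = {end}, so it goes in M[H, t] for t ∈ {end}.
For H → do num A: FIRST(do num A) = {do}, so it goes in M[H, t] for t ∈ {do}.
For H → ε: FIRST(ε) = {ε}, so it goes in M[H, t] for t ∈ {}; since ε ∈ FIRST, also for every t ∈ FOLLOW(H) = {$}.

H → ε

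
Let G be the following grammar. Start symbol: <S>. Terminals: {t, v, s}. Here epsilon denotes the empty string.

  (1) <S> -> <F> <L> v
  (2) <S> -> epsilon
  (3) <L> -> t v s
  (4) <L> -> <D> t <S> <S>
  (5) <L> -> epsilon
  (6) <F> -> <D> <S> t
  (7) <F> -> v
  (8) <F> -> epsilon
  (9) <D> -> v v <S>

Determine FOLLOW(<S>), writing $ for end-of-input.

{$, t, v}

FIRST(<D>) = {v}
FIRST(<L>) = {epsilon, t, v}  (via <D> t <S> <S>)
FIRST(<F>) = {epsilon, v}  (via <D> <S> t)
FIRST(<S>) = {epsilon, t, v}  (via <F> <L> v)
FOLLOW(<S>) includes $ since <S> is the start symbol.
FOLLOW(<L>): in <S>-><F> <L> v, <L> is followed by v with FIRST {v}. Thus FOLLOW(<L>) = {v}.
FOLLOW(<F>): in <S>-><F> <L> v, <F> is followed by <L> v with FIRST {t, v}. Thus FOLLOW(<F>) = {t, v}.
FOLLOW(<D>): in <L>-><D> t <S> <S>, <D> is followed by t <S> <S> with FIRST {t}; in <F>-><D> <S> t, <D> is followed by <S> t with FIRST {t, v}. Thus FOLLOW(<D>) = {t, v}.
FOLLOW(<S>): in <L>-><D> t <S> <S> (occurrence 1), <S> is followed by <S> with FIRST {epsilon, t, v}; in <L>-><D> t <S> <S> (occurrence 1), the suffix after <S> is nullable, so FOLLOW(<S>) ⊇ FOLLOW(<L>) = {v}; in <L>-><D> t <S> <S> (occurrence 2), the suffix after <S> is empty, so FOLLOW(<S>) ⊇ FOLLOW(<L>) = {v}; in <F>-><D> <S> t, <S> is followed by t with FIRST {t}; in <D>->v v <S>, the suffix after <S> is empty, so FOLLOW(<S>) ⊇ FOLLOW(<D>) = {t, v}. Thus FOLLOW(<S>) = {$, t, v}.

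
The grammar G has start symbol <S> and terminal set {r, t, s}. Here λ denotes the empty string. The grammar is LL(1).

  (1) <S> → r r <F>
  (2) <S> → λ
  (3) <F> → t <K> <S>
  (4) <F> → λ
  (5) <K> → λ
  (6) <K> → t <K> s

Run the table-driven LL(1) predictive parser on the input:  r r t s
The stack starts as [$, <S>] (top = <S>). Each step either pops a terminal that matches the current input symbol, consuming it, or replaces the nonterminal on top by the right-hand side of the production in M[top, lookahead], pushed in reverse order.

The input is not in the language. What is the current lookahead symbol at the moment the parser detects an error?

step 1: stack=$ <S>  input=r r t s $  — expand <S> → r r <F>
step 2: stack=$ <F> r r  input=r r t s $  — match r
step 3: stack=$ <F> r  input=r t s $  — match r
step 4: stack=$ <F>  input=t s $  — expand <F> → t <K> <S>
step 5: stack=$ <S> <K> t  input=t s $  — match t
step 6: stack=$ <S> <K>  input=s $  — expand <K> → λ
step 7: stack=$ <S>  input=s $  — error: M[<S>, s] is empty

s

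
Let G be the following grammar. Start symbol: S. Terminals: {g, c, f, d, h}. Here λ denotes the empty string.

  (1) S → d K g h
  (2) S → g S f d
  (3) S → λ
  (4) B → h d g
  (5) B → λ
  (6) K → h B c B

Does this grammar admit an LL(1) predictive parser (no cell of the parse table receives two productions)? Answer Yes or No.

FIRST(S) = {λ, d, g}
FIRST(B) = {λ, h}
FIRST(K) = {h}
FOLLOW(S) = {$, f}
FOLLOW(B) = {c, g}
FOLLOW(K) = {g}
Each cell of M receives at most one production.

Yes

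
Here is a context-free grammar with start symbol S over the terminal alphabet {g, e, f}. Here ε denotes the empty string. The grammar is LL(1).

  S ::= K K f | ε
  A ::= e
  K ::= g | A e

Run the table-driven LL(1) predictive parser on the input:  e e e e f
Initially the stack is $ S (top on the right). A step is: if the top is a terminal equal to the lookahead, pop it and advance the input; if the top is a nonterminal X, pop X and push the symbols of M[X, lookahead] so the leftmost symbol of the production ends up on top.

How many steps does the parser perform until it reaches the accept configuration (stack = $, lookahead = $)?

step 1: stack=$ S  input=e e e e f $  — expand S ::= K K f
step 2: stack=$ f K K  input=e e e e f $  — expand K ::= A e
step 3: stack=$ f K e A  input=e e e e f $  — expand A ::= e
step 4: stack=$ f K e e  input=e e e e f $  — match e
step 5: stack=$ f K e  input=e e e f $  — match e
step 6: stack=$ f K  input=e e f $  — expand K ::= A e
step 7: stack=$ f e A  input=e e f $  — expand A ::= e
step 8: stack=$ f e e  input=e e f $  — match e
step 9: stack=$ f e  input=e f $  — match e
step 10: stack=$ f  input=f $  — match f
Accept reached after 10 steps.

10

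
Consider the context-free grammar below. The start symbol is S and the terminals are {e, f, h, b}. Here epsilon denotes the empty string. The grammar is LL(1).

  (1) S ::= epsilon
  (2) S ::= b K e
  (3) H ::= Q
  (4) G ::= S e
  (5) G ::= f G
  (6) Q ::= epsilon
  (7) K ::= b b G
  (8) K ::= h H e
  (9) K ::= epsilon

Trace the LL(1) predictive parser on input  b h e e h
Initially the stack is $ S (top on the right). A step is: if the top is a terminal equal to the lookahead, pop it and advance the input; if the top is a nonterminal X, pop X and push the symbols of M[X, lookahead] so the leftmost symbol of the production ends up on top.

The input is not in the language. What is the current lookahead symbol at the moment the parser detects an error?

     Stack      Input        Action
  1  $ S        b h e e h $  expand S ::= b K e
  2  $ e K b    b h e e h $  match b
  3  $ e K      h e e h $    expand K ::= h H e
  4  $ e e H h  h e e h $    match h
  5  $ e e H    e e h $      expand H ::= Q
  6  $ e e Q    e e h $      expand Q ::= epsilon
  7  $ e e      e e h $      match e
  8  $ e        e h $        match e
  9  $          h $          error: stack empty but input remains

h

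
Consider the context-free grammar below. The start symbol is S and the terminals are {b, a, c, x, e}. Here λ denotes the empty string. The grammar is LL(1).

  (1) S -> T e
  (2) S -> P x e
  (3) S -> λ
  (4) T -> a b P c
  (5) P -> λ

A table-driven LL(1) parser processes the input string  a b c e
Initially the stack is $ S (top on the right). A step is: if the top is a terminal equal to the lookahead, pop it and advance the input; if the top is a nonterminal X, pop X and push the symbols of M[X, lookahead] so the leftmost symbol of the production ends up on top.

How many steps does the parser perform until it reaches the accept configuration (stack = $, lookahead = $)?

7

step 1: stack=$ S  input=a b c e $  — expand S -> T e
step 2: stack=$ e T  input=a b c e $  — expand T -> a b P c
step 3: stack=$ e c P b a  input=a b c e $  — match a
step 4: stack=$ e c P b  input=b c e $  — match b
step 5: stack=$ e c P  input=c e $  — expand P -> λ
step 6: stack=$ e c  input=c e $  — match c
step 7: stack=$ e  input=e $  — match e
Accept reached after 7 steps.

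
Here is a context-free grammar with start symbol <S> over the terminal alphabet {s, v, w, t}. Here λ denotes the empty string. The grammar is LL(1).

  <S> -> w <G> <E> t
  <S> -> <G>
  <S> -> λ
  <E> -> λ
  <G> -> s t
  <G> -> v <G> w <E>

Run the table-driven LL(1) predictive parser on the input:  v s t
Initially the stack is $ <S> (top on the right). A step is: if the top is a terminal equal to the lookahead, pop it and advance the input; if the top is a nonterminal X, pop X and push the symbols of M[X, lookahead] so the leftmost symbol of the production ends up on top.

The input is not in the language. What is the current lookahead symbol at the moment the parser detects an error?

$

     Stack          Input    Action
  1  $ <S>          v s t $  expand <S> -> <G>
  2  $ <G>          v s t $  expand <G> -> v <G> w <E>
  3  $ <E> w <G> v  v s t $  match v
  4  $ <E> w <G>    s t $    expand <G> -> s t
  5  $ <E> w t s    s t $    match s
  6  $ <E> w t      t $      match t
  7  $ <E> w        $        error: top is terminal w but lookahead is $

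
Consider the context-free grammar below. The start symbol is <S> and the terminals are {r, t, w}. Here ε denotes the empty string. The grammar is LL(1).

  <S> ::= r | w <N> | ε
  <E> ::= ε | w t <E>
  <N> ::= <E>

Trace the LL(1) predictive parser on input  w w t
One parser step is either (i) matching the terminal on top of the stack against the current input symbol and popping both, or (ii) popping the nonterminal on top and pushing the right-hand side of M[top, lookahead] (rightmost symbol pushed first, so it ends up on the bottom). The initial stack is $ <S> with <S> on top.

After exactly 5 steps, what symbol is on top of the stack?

t

     Stack      Input    Action
  1  $ <S>      w w t $  expand <S> ::= w <N>
  2  $ <N> w    w w t $  match w
  3  $ <N>      w t $    expand <N> ::= <E>
  4  $ <E>      w t $    expand <E> ::= w t <E>
  5  $ <E> t w  w t $    match w
Stack after step 5: $ <E> t (top = t).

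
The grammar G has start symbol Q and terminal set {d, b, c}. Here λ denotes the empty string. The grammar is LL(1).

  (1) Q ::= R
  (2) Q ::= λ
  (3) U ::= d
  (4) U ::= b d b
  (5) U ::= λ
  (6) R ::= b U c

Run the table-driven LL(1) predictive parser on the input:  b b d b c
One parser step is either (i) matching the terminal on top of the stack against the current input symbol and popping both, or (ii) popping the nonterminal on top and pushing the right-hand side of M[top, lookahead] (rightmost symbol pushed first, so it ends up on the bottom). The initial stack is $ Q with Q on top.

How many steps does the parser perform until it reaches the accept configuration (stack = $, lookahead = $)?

8

step 1: stack=$ Q  input=b b d b c $  — expand Q ::= R
step 2: stack=$ R  input=b b d b c $  — expand R ::= b U c
step 3: stack=$ c U b  input=b b d b c $  — match b
step 4: stack=$ c U  input=b d b c $  — expand U ::= b d b
step 5: stack=$ c b d b  input=b d b c $  — match b
step 6: stack=$ c b d  input=d b c $  — match d
step 7: stack=$ c b  input=b c $  — match b
step 8: stack=$ c  input=c $  — match c
Accept reached after 8 steps.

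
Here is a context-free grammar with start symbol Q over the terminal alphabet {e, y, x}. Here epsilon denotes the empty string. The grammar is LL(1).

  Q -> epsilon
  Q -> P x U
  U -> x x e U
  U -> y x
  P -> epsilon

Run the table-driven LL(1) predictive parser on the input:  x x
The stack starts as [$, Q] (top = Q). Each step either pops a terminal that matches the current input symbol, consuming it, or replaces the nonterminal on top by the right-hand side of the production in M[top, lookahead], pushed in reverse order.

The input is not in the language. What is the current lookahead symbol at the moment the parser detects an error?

     Stack      Input  Action
  1  $ Q        x x $  expand Q -> P x U
  2  $ U x P    x x $  expand P -> epsilon
  3  $ U x      x x $  match x
  4  $ U        x $    expand U -> x x e U
  5  $ U e x x  x $    match x
  6  $ U e x    $      error: top is terminal x but lookahead is $

$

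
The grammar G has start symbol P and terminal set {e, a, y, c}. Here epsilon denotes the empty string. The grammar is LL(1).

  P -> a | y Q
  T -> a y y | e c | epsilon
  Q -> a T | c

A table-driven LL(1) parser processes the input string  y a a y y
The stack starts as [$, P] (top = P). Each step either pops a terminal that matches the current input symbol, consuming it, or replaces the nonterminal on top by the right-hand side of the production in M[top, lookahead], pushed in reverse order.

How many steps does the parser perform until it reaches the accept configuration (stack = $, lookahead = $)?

     Stack    Input        Action
  1  $ P      y a a y y $  expand P -> y Q
  2  $ Q y    y a a y y $  match y
  3  $ Q      a a y y $    expand Q -> a T
  4  $ T a    a a y y $    match a
  5  $ T      a y y $      expand T -> a y y
  6  $ y y a  a y y $      match a
  7  $ y y    y y $        match y
  8  $ y      y $          match y
Accept reached after 8 steps.

8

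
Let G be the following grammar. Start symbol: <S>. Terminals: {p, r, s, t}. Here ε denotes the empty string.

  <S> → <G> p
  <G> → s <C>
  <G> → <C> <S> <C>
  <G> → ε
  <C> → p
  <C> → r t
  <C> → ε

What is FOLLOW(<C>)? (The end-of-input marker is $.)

{p, r, s}

FIRST(<C>): from <C>→p we get {p}; from <C>→r t we get {r}; from <C>→ε we get {ε}. So FIRST(<C>) = {ε, p, r}.
FIRST(<S>): from <S>→<G> p we get {p, r, s}. So FIRST(<S>) = {p, r, s}.
FIRST(<G>): from <G>→s <C> we get {s}; from <G>→<C> <S> <C> we get {p, r, s}; from <G>→ε we get {ε}. So FIRST(<G>) = {ε, p, r, s}.
FOLLOW(<S>) includes $ since <S> is the start symbol.
FOLLOW(<G>): in <S>→<G> p, <G> is followed by p with FIRST {p}. Thus FOLLOW(<G>) = {p}.
FOLLOW(<S>): in <G>→<C> <S> <C>, <S> is followed by <C> with FIRST {ε, p, r}; in <G>→<C> <S> <C>, the suffix after <S> is nullable, so FOLLOW(<S>) ⊇ FOLLOW(<G>) = {p}. Thus FOLLOW(<S>) = {$, p, r}.
FOLLOW(<C>): in <G>→s <C>, the suffix after <C> is empty, so FOLLOW(<C>) ⊇ FOLLOW(<G>) = {p}; in <G>→<C> <S> <C> (occurrence 1), <C> is followed by <S> <C> with FIRST {p, r, s}; in <G>→<C> <S> <C> (occurrence 2), the suffix after <C> is empty, so FOLLOW(<C>) ⊇ FOLLOW(<G>) = {p}. Thus FOLLOW(<C>) = {p, r, s}.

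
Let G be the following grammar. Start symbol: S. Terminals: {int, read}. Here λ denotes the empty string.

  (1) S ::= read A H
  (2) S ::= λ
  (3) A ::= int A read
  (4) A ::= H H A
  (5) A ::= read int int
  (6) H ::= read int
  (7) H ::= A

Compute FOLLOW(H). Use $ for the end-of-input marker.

{$, int, read}

FIRST(S): from S::=read A H we get {read}; from S::=λ we get {λ}. So FIRST(S) = {λ, read}.
FIRST(A): from A::=int A read we get {int}; from A::=H H A we get {int, read}; from A::=read int int we get {read}. So FIRST(A) = {int, read}.
FIRST(H): from H::=read int we get {read}; from H::=A we get {int, read}. So FIRST(H) = {int, read}.
FOLLOW(S) includes $ since S is the start symbol.
FOLLOW(S): S appears on no right-hand side. Thus FOLLOW(S) = {$}.
FOLLOW(H): in S::=read A H, the suffix after H is empty, so FOLLOW(H) ⊇ FOLLOW(S) = {$}; in A::=H H A (occurrence 1), H is followed by H A with FIRST {int, read}; in A::=H H A (occurrence 2), H is followed by A with FIRST {int, read}. Thus FOLLOW(H) = {$, int, read}.
FOLLOW(A): in S::=read A H, A is followed by H with FIRST {int, read}; in A::=int A read, A is followed by read with FIRST {read}; in A::=H H A, the suffix after A is empty (adds nothing new); in H::=A, the suffix after A is empty, so FOLLOW(A) ⊇ FOLLOW(H) = {$, int, read}. Thus FOLLOW(A) = {$, int, read}.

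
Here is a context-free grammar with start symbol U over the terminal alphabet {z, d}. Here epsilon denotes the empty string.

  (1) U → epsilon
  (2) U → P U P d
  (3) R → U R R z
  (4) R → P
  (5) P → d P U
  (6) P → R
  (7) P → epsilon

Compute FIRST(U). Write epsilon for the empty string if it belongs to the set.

{epsilon, d, z}

FIRST(U): from U→epsilon we get {epsilon}; from U→P U P d we get {d, z}. So FIRST(U) = {epsilon, d, z}.
FIRST(R): from R→U R R z we get {d, z}; from R→P we get {epsilon, d, z}. So FIRST(R) = {epsilon, d, z}.
FIRST(P): from P→d P U we get {d}; from P→R we get {epsilon, d, z}; from P→epsilon we get {epsilon}. So FIRST(P) = {epsilon, d, z}.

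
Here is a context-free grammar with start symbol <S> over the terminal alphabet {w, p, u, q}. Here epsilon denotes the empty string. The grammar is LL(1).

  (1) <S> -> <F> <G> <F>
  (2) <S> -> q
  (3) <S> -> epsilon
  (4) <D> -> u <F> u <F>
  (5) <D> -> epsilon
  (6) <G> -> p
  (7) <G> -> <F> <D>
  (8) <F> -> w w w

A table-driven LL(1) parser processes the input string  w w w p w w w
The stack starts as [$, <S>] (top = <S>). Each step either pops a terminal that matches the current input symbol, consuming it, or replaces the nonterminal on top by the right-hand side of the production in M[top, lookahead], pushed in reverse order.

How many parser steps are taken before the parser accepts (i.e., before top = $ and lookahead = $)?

      Stack            Input            Action
   1  $ <S>            w w w p w w w $  expand <S> -> <F> <G> <F>
   2  $ <F> <G> <F>    w w w p w w w $  expand <F> -> w w w
   3  $ <F> <G> w w w  w w w p w w w $  match w
   4  $ <F> <G> w w    w w p w w w $    match w
   5  $ <F> <G> w      w p w w w $      match w
   6  $ <F> <G>        p w w w $        expand <G> -> p
   7  $ <F> p          p w w w $        match p
   8  $ <F>            w w w $          expand <F> -> w w w
   9  $ w w w          w w w $          match w
  10  $ w w            w w $            match w
  11  $ w              w $              match w
Accept reached after 11 steps.

11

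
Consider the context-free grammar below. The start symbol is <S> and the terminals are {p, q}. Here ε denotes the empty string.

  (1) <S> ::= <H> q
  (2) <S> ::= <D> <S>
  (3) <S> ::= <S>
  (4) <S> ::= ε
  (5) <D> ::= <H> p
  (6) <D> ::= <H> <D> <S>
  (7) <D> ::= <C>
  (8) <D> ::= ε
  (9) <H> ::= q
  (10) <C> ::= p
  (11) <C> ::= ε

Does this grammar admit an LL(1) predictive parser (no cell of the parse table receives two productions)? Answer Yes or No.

No

FIRST(<S>) = {ε, p, q}
FIRST(<D>) = {ε, p, q}
FIRST(<H>) = {q}
FIRST(<C>) = {ε, p}
FOLLOW(<S>) = {$, p, q}
FOLLOW(<D>) = {$, p, q}
FOLLOW(<H>) = {$, p, q}
FOLLOW(<C>) = {$, p, q}
Cell M[<C>, p] receives both <C> ::= p and <C> ::= ε — the grammar is not LL(1).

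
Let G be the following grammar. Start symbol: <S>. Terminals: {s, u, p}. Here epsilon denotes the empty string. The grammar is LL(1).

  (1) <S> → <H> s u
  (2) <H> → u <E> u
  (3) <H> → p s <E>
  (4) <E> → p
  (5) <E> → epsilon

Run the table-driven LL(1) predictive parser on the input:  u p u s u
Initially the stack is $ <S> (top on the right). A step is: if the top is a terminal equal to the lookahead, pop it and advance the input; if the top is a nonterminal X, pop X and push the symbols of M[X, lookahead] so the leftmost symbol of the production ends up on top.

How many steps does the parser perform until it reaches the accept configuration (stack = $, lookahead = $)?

step 1: stack=$ <S>  input=u p u s u $  — expand <S> → <H> s u
step 2: stack=$ u s <H>  input=u p u s u $  — expand <H> → u <E> u
step 3: stack=$ u s u <E> u  input=u p u s u $  — match u
step 4: stack=$ u s u <E>  input=p u s u $  — expand <E> → p
step 5: stack=$ u s u p  input=p u s u $  — match p
step 6: stack=$ u s u  input=u s u $  — match u
step 7: stack=$ u s  input=s u $  — match s
step 8: stack=$ u  input=u $  — match u
Accept reached after 8 steps.

8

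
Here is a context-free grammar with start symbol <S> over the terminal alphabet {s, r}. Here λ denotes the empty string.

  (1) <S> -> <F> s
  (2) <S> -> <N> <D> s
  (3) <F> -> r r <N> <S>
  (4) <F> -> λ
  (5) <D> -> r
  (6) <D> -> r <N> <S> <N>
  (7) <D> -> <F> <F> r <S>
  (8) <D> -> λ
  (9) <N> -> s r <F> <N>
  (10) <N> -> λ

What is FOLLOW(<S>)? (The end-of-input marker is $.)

FIRST(<F>): from <F>->r r <N> <S> we get {r}; from <F>->λ we get {λ}. So FIRST(<F>) = {λ, r}.
FIRST(<N>): from <N>->s r <F> <N> we get {s}; from <N>->λ we get {λ}. So FIRST(<N>) = {λ, s}.
FIRST(<D>): from <D>->r we get {r}; from <D>->r <N> <S> <N> we get {r}; from <D>-><F> <F> r <S> we get {r}; from <D>->λ we get {λ}. So FIRST(<D>) = {λ, r}.
FIRST(<S>): from <S>-><F> s we get {r, s}; from <S>-><N> <D> s we get {r, s}. So FIRST(<S>) = {r, s}.
FOLLOW(<S>) includes $ since <S> is the start symbol.
FOLLOW(<D>): in <S>-><N> <D> s, <D> is followed by s with FIRST {s}. Thus FOLLOW(<D>) = {s}.
FOLLOW(<N>): in <S>-><N> <D> s, <N> is followed by <D> s with FIRST {r, s}; in <F>->r r <N> <S>, <N> is followed by <S> with FIRST {r, s}; in <D>->r <N> <S> <N> (occurrence 1), <N> is followed by <S> <N> with FIRST {r, s}; in <D>->r <N> <S> <N> (occurrence 2), the suffix after <N> is empty, so FOLLOW(<N>) ⊇ FOLLOW(<D>) = {s}; in <N>->s r <F> <N>, the suffix after <N> is empty (adds nothing new). Thus FOLLOW(<N>) = {r, s}.
FOLLOW(<F>): in <S>-><F> s, <F> is followed by s with FIRST {s}; in <D>-><F> <F> r <S> (occurrence 1), <F> is followed by <F> r <S> with FIRST {r}; in <D>-><F> <F> r <S> (occurrence 2), <F> is followed by r <S> with FIRST {r}; in <N>->s r <F> <N>, <F> is followed by <N> with FIRST {λ, s}; in <N>->s r <F> <N>, the suffix after <F> is nullable, so FOLLOW(<F>) ⊇ FOLLOW(<N>) = {r, s}. Thus FOLLOW(<F>) = {r, s}.
FOLLOW(<S>): in <F>->r r <N> <S>, the suffix after <S> is empty, so FOLLOW(<S>) ⊇ FOLLOW(<F>) = {r, s}; in <D>->r <N> <S> <N>, <S> is followed by <N> with FIRST {λ, s}; in <D>->r <N> <S> <N>, the suffix after <S> is nullable, so FOLLOW(<S>) ⊇ FOLLOW(<D>) = {s}; in <D>-><F> <F> r <S>, the suffix after <S> is empty, so FOLLOW(<S>) ⊇ FOLLOW(<D>) = {s}. Thus FOLLOW(<S>) = {$, r, s}.

{$, r, s}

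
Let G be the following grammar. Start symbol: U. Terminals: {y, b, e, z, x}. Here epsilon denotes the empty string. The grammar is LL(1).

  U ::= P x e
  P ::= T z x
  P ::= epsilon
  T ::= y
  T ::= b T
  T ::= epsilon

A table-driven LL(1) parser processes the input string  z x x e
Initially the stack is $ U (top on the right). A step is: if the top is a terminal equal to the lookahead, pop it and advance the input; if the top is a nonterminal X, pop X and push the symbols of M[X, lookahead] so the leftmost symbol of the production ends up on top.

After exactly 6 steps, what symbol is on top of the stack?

e

step 1: stack=$ U  input=z x x e $  — expand U ::= P x e
step 2: stack=$ e x P  input=z x x e $  — expand P ::= T z x
step 3: stack=$ e x x z T  input=z x x e $  — expand T ::= epsilon
step 4: stack=$ e x x z  input=z x x e $  — match z
step 5: stack=$ e x x  input=x x e $  — match x
step 6: stack=$ e x  input=x e $  — match x
Stack after step 6: $ e (top = e).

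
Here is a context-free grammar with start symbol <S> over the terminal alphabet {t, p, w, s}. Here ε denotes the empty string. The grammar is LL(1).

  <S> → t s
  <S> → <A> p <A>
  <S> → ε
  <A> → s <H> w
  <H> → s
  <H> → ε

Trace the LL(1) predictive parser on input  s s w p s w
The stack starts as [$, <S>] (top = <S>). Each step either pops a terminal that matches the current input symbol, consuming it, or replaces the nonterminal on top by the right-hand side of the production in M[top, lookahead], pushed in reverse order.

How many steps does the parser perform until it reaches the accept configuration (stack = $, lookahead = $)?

11

      Stack            Input          Action
   1  $ <S>            s s w p s w $  expand <S> → <A> p <A>
   2  $ <A> p <A>      s s w p s w $  expand <A> → s <H> w
   3  $ <A> p w <H> s  s s w p s w $  match s
   4  $ <A> p w <H>    s w p s w $    expand <H> → s
   5  $ <A> p w s      s w p s w $    match s
   6  $ <A> p w        w p s w $      match w
   7  $ <A> p          p s w $        match p
   8  $ <A>            s w $          expand <A> → s <H> w
   9  $ w <H> s        s w $          match s
  10  $ w <H>          w $            expand <H> → ε
  11  $ w              w $            match w
Accept reached after 11 steps.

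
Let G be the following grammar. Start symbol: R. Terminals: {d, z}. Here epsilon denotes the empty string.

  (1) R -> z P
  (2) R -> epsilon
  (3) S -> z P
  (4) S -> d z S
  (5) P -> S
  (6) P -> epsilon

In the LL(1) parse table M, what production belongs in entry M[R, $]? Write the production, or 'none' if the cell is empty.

R -> epsilon

FIRST(R): from R->z P we get {z}; from R->epsilon we get {epsilon}. So FIRST(R) = {epsilon, z}.
FIRST(S): from S->z P we get {z}; from S->d z S we get {d}. So FIRST(S) = {d, z}.
FIRST(P): from P->S we get {d, z}; from P->epsilon we get {epsilon}. So FIRST(P) = {epsilon, d, z}.
FOLLOW(R) includes $ since R is the start symbol.
FOLLOW(R): R appears on no right-hand side. Thus FOLLOW(R) = {$}.
For R -> z P: FIRST(z P) = {z}, so it goes in M[R, t] for t ∈ {z}.
For R -> epsilon: FIRST(epsilon) = {epsilon}, so it goes in M[R, t] for t ∈ {}; since epsilon ∈ FIRST, also for every t ∈ FOLLOW(R) = {$}.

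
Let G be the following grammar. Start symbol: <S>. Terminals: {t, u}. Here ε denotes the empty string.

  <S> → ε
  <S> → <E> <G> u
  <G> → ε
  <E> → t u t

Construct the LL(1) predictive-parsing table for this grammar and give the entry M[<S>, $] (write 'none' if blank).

FIRST(<G>): from <G>→ε we get {ε}. So FIRST(<G>) = {ε}.
FIRST(<E>): from <E>→t u t we get {t}. So FIRST(<E>) = {t}.
FIRST(<S>): from <S>→ε we get {ε}; from <S>→<E> <G> u we get {t}. So FIRST(<S>) = {ε, t}.
FOLLOW(<S>) includes $ since <S> is the start symbol.
FOLLOW(<S>): <S> appears on no right-hand side. Thus FOLLOW(<S>) = {$}.
For <S> → ε: FIRST(ε) = {ε}, so it goes in M[<S>, t] for t ∈ {}; since ε ∈ FIRST, also for every t ∈ FOLLOW(<S>) = {$}.
For <S> → <E> <G> u: FIRST(<E> <G> u) = {t}, so it goes in M[<S>, t] for t ∈ {t}.

<S> → ε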